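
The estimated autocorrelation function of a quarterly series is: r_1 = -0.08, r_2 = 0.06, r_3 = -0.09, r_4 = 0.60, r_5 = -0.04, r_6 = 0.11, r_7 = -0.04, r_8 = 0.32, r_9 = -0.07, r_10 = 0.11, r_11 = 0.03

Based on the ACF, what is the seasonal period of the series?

The largest autocorrelation is r_4 = 0.60, with a weaker echo at lag 8 (0.32); the remaining lags stay at or below 0.11.
The dominant spike at lag 4 indicates a seasonal period of 4.

4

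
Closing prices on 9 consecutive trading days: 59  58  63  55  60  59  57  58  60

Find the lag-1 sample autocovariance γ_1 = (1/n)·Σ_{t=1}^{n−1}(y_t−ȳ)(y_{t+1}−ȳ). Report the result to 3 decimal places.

Mean ȳ = (59 + 58 + 63 + 55 + 60 + 59 + 57 + 58 + 60)/9 = 58.7778
Σ_{t=1}^{8}(y_t−ȳ)(y_{t+1}−ȳ) = -23.7160
γ_1 = -23.7160 / 9 = -2.635

-2.635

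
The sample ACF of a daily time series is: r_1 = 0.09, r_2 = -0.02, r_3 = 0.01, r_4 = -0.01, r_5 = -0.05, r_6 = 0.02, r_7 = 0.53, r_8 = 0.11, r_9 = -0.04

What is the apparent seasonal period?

The largest autocorrelation is r_7 = 0.53; the remaining lags stay at or below 0.11.
The dominant spike at lag 7 indicates a seasonal period of 7.

7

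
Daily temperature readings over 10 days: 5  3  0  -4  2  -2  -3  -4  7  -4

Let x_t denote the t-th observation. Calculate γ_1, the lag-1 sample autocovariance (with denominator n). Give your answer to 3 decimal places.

-3.500

Mean x̄ = (5 + 3 + 0 − 4 + 2 − 2 − 3 − 4 + 7 − 4)/10 = 0.0000
Σ_{t=1}^{9}(x_t−x̄)(x_{t+1}−x̄) = -35.0000
γ_1 = -35.0000 / 10 = -3.500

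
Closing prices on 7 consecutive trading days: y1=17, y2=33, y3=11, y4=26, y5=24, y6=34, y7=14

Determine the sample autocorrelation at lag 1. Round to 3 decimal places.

Mean ȳ = (17 + 33 + 11 + 26 + 24 + 34 + 14)/7 = 22.7143
Deviations from mean: -5.7143, 10.2857, -11.7143, 3.2857, 1.2857, 11.2857, -8.7143
Numerator Σ_{t=1}^{6}(y_t−ȳ)(y_{t+1}−ȳ) = -297.3673
Denominator Σ(y_t−ȳ)² = 491.4286
r_1 = -297.3673 / 491.4286 = -0.605

-0.605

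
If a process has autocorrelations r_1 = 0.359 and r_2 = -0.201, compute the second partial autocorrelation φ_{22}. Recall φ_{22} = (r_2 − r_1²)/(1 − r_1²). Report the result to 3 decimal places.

-0.379

φ_{22} = (r_2 − r_1²) / (1 − r_1²)
r_1² = (0.359)² = 0.128881
Numerator = -0.201 − 0.1289 = -0.3299; denominator = 1 − 0.1289 = 0.8711
φ_{22} = -0.3299 / 0.8711 = -0.379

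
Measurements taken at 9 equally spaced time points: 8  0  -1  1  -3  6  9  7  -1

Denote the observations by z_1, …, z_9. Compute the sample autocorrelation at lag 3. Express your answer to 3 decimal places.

Mean z̄ = (8 + 0 − 1 + 1 − 3 + 6 + 9 + 7 − 1)/9 = 2.8889
Σ(z_t−z̄)(z_{t+3}−z̄) = (-9.6543) + (17.0123) + (-12.0988) + (-11.5432) + (-24.2099) + (-12.0988) = -52.5926
Denominator Σ(z_t−z̄)² = 166.8889
r_3 = -52.5926 / 166.8889 = -0.315

-0.315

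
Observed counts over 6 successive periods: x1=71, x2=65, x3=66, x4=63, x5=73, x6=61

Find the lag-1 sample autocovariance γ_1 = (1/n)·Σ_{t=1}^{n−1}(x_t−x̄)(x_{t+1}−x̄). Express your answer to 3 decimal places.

-10.458

Mean x̄ = (71 + 65 + 66 + 63 + 73 + 61)/6 = 66.5000
Σ_{t=1}^{5}(x_t−x̄)(x_{t+1}−x̄) = -62.7500
γ_1 = -62.7500 / 6 = -10.458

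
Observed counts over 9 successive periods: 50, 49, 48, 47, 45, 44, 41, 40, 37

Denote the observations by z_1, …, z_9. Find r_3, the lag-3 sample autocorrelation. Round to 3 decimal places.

Mean z̄ = (50 + 49 + 48 + 47 + 45 + 44 + 41 + 40 + 37)/9 = 44.5556
Numerator Σ_{t=1}^{6}(z_t−z̄)(z_{t+3}−z̄) = 6.8519
Denominator Σ(z_t−z̄)² = 158.2222
r_3 = 6.8519 / 158.2222 = 0.043

0.043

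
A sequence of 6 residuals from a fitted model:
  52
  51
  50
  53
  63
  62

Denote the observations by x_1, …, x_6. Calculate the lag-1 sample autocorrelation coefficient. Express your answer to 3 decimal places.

Mean x̄ = (52 + 51 + 50 + 53 + 63 + 62)/6 = 55.1667
Deviations from mean: -3.1667, -4.1667, -5.1667, -2.1667, 7.8333, 6.8333
Σ(x_t−x̄)(x_{t+1}−x̄) = (13.1944) + (21.5278) + (11.1944) + (-16.9722) + (53.5278) = 82.4722
Denominator Σ(x_t−x̄)² = 166.8333
r_1 = 82.4722 / 166.8333 = 0.494

0.494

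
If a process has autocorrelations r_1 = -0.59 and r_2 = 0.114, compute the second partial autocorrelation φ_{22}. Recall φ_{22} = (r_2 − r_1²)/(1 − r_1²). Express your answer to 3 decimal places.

-0.359

φ_{22} = (r_2 − r_1²) / (1 − r_1²)
r_1² = (-0.59)² = 0.3481
Numerator = 0.114 − 0.3481 = -0.2341; denominator = 1 − 0.3481 = 0.6519
φ_{22} = -0.2341 / 0.6519 = -0.359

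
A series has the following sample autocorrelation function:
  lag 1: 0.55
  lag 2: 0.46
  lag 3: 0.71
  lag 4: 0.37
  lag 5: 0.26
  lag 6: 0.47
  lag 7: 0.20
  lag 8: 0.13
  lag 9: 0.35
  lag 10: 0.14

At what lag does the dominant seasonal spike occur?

3

The largest autocorrelation is r_3 = 0.71; the remaining lags stay at or below 0.55. The elevated value at lag 1 (0.55), dropping to 0.46 at lag 2, reflects decaying short-term dependence rather than seasonality.
The dominant spike at lag 3 indicates a seasonal period of 3.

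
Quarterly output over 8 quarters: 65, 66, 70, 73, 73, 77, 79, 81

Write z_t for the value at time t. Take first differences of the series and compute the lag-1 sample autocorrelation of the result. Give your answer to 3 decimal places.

First differences Δz: 1, 4, 3, 0, 4, 2, 2
Mean of differences = 2.2857
Numerator Σ(Δz_t−Δz̄)(Δz_{t+1}−Δz̄) = -6.9388
Denominator Σ(Δz_t−Δz̄)² = 13.4286
r_1(Δz) = -6.9388 / 13.4286 = -0.517

-0.517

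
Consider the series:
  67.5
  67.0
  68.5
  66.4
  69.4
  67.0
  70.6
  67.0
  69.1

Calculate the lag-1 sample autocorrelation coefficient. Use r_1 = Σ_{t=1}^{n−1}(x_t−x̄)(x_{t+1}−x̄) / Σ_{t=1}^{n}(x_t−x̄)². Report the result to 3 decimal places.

-0.673

Mean x̄ = (67.5 + 67.0 + 68.5 + 66.4 + 69.4 + 67.0 + 70.6 + 67.0 + 69.1)/9 = 68.0556
Numerator Σ_{t=1}^{8}(x_t−x̄)(x_{t+1}−x̄) = -10.7375
Denominator Σ(x_t−x̄)² = 15.9622
r_1 = -10.7375 / 15.9622 = -0.673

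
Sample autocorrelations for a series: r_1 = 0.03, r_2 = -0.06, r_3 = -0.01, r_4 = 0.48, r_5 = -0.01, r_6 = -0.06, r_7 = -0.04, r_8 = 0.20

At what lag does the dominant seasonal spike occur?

4

The largest autocorrelation is r_4 = 0.48, with a weaker echo at lag 8 (0.20); the remaining lags stay at or below 0.03.
The dominant spike at lag 4 indicates a seasonal period of 4.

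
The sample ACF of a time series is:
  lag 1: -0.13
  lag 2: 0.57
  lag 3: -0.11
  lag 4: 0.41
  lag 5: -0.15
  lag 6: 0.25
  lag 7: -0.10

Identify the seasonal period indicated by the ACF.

2

The largest autocorrelation is r_2 = 0.57, with weaker echoes at lags 4 (0.41) and 6 (0.25); the remaining lags stay at or below -0.10.
The dominant spike at lag 2 indicates a seasonal period of 2.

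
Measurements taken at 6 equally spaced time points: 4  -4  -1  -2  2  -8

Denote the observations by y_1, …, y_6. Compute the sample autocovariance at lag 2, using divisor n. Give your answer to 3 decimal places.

Mean ȳ = (4 − 4 − 1 − 2 + 2 − 8)/6 = -1.5000
Σ_{t=1}^{4}(y_t−ȳ)(y_{t+2}−ȳ) = 9.0000
γ_2 = 9.0000 / 6 = 1.500

1.500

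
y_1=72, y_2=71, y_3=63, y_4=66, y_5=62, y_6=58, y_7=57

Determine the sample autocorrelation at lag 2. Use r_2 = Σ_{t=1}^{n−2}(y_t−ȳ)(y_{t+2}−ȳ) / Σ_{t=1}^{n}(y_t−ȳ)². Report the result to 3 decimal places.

0.049

Mean ȳ = (72 + 71 + 63 + 66 + 62 + 58 + 57)/7 = 64.1429
Deviations from mean: 7.8571, 6.8571, -1.1429, 1.8571, -2.1429, -6.1429, -7.1429
Σ(y_t−ȳ)(y_{t+2}−ȳ) = (-8.9796) + (12.7347) + (2.4490) + (-11.4082) + (15.3061) = 10.1020
Denominator Σ(y_t−ȳ)² = 206.8571
r_2 = 10.1020 / 206.8571 = 0.049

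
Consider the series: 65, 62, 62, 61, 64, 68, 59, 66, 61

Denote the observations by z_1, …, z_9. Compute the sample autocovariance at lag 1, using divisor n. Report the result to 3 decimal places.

Mean z̄ = (65 + 62 + 62 + 61 + 64 + 68 + 59 + 66 + 61)/9 = 63.1111
Σ_{t=1}^{8}(z_t−z̄)(z_{t+1}−z̄) = -34.1235
γ_1 = -34.1235 / 9 = -3.791

-3.791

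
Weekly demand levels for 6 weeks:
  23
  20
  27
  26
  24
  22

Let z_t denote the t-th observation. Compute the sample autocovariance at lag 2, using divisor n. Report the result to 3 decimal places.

Mean z̄ = (23 + 20 + 27 + 26 + 24 + 22)/6 = 23.6667
Σ_{t=1}^{4}(z_t−z̄)(z_{t+2}−z̄) = -13.5556
γ_2 = -13.5556 / 6 = -2.259

-2.259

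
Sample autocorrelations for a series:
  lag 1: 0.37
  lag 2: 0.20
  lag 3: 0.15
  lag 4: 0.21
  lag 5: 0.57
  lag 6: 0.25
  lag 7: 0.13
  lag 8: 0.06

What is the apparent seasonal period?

The largest autocorrelation is r_5 = 0.57; the remaining lags stay at or below 0.37. The elevated value at lag 1 (0.37), dropping to 0.20 at lag 2, reflects decaying short-term dependence rather than seasonality.
The dominant spike at lag 5 indicates a seasonal period of 5.

5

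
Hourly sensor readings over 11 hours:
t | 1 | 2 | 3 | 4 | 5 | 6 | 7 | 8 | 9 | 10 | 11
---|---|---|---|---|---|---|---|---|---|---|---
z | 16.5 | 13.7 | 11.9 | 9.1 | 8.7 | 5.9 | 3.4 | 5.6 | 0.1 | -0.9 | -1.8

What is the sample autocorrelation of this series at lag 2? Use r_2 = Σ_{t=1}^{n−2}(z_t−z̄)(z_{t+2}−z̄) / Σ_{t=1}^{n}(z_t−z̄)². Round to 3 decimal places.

0.425

Mean z̄ = (16.5 + 13.7 + 11.9 + 9.1 + 8.7 + 5.9 + 3.4 + 5.6 + 0.1 − 0.9 − 1.8)/11 = 6.5636
Numerator Σ_{t=1}^{9}(z_t−z̄)(z_{t+2}−z̄) = 156.4228
Denominator Σ(z_t−z̄)² = 367.9455
r_2 = 156.4228 / 367.9455 = 0.425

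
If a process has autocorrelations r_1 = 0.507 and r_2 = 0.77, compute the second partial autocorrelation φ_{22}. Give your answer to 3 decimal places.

φ_{22} = (r_2 − r_1²) / (1 − r_1²)
r_1² = (0.507)² = 0.257049
Numerator = 0.77 − 0.2570 = 0.5130; denominator = 1 − 0.2570 = 0.7430
φ_{22} = 0.5130 / 0.7430 = 0.690

0.690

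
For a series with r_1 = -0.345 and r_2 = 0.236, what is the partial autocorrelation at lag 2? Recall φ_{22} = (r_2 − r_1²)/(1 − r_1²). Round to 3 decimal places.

φ_{22} = (r_2 − r_1²) / (1 − r_1²)
r_1² = (-0.345)² = 0.119025
Numerator = 0.236 − 0.1190 = 0.1170; denominator = 1 − 0.1190 = 0.8810
φ_{22} = 0.1170 / 0.8810 = 0.133

0.133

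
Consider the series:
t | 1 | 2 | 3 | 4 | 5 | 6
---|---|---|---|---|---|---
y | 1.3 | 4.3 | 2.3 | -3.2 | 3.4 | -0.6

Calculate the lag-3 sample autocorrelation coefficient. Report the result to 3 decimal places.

0.115

Mean ȳ = (1.3 + 4.3 + 2.3 − 3.2 + 3.4 − 0.6)/6 = 1.2500
Σ(y_t−ȳ)(y_{t+3}−ȳ) = (-0.2225) + (6.5575) + (-1.9425) = 4.3925
Denominator Σ(y_t−ȳ)² = 38.2550
r_3 = 4.3925 / 38.2550 = 0.115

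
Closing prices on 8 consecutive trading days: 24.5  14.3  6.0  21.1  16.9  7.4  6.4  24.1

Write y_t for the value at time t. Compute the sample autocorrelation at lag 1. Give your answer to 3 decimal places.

Mean ȳ = (24.5 + 14.3 + 6.0 + 21.1 + 16.9 + 7.4 + 6.4 + 24.1)/8 = 15.0875
Numerator Σ_{t=1}^{7}(y_t−ȳ)(y_{t+1}−ȳ) = -69.4414
Denominator Σ(y_t−ȳ)² = 427.0288
r_1 = -69.4414 / 427.0288 = -0.163

-0.163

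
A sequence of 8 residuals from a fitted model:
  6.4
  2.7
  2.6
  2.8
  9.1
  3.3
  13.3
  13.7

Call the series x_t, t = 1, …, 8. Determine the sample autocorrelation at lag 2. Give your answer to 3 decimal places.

Mean x̄ = (6.4 + 2.7 + 2.6 + 2.8 + 9.1 + 3.3 + 13.3 + 13.7)/8 = 6.7375
Deviations from mean: -0.3375, -4.0375, -4.1375, -3.9375, 2.3625, -3.4375, 6.5625, 6.9625
Σ(x_t−x̄)(x_{t+2}−x̄) = (1.3964) + (15.8977) + (-9.7748) + (13.5352) + (15.5039) + (-23.9336) = 12.6247
Denominator Σ(x_t−x̄)² = 157.9788
r_2 = 12.6247 / 157.9788 = 0.080

0.080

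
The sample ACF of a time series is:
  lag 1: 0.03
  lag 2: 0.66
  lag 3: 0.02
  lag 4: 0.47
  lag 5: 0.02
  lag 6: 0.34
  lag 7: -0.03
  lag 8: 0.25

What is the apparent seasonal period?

2

The largest autocorrelation is r_2 = 0.66, with weaker echoes at lags 4 (0.47), 6 (0.34) and 8 (0.25); the remaining lags stay at or below 0.03.
The dominant spike at lag 2 indicates a seasonal period of 2.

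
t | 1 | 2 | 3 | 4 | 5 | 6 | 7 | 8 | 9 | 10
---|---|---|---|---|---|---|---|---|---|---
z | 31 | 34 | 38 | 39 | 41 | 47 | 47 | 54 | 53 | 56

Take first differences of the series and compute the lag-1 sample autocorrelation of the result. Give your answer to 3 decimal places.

-0.729

First differences Δz: 3, 4, 1, 2, 6, 0, 7, -1, 3
Mean of differences = 2.7778
Numerator Σ(Δz_t−Δz̄)(Δz_{t+1}−Δz̄) = -40.4938
Denominator Σ(Δz_t−Δz̄)² = 55.5556
r_1(Δz) = -40.4938 / 55.5556 = -0.729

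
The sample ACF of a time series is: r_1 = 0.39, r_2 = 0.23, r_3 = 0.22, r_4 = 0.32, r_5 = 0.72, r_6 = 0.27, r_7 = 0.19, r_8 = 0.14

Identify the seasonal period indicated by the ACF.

The largest autocorrelation is r_5 = 0.72; the remaining lags stay at or below 0.39. The elevated value at lag 1 (0.39), dropping to 0.23 at lag 2, reflects decaying short-term dependence rather than seasonality.
The dominant spike at lag 5 indicates a seasonal period of 5.

5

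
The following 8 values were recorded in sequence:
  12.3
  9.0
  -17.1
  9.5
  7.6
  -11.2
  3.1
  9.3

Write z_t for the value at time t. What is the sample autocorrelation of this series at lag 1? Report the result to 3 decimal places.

-0.283

Mean z̄ = (12.3 + 9.0 − 17.1 + 9.5 + 7.6 − 11.2 + 3.1 + 9.3)/8 = 2.8125
Deviations from mean: 9.4875, 6.1875, -19.9125, 6.6875, 4.7875, -14.0125, 0.2875, 6.4875
Σ(z_t−z̄)(z_{t+1}−z̄) = (58.7039) + (-123.2086) + (-133.1648) + (32.0164) + (-67.0848) + (-4.0286) + (1.8652) = -234.9014
Denominator Σ(z_t−z̄)² = 830.9688
r_1 = -234.9014 / 830.9688 = -0.283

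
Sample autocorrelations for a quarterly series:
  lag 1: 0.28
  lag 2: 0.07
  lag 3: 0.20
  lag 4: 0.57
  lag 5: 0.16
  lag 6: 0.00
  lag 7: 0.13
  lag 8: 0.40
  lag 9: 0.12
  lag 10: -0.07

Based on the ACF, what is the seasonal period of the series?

4

The largest autocorrelation is r_4 = 0.57, with a weaker echo at lag 8 (0.40); the remaining lags stay at or below 0.28. The elevated value at lag 1 (0.28), dropping to 0.07 at lag 2, reflects decaying short-term dependence rather than seasonality.
The dominant spike at lag 4 indicates a seasonal period of 4.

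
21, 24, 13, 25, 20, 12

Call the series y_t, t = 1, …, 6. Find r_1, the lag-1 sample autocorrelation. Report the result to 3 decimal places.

-0.385

Mean ȳ = (21 + 24 + 13 + 25 + 20 + 12)/6 = 19.1667
Deviations from mean: 1.8333, 4.8333, -6.1667, 5.8333, 0.8333, -7.1667
Σ(y_t−ȳ)(y_{t+1}−ȳ) = (8.8611) + (-29.8056) + (-35.9722) + (4.8611) + (-5.9722) = -58.0278
Denominator Σ(y_t−ȳ)² = 150.8333
r_1 = -58.0278 / 150.8333 = -0.385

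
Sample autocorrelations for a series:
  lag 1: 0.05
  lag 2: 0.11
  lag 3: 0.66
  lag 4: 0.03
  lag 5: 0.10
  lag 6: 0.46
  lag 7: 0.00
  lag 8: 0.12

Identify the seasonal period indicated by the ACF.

The largest autocorrelation is r_3 = 0.66, with a weaker echo at lag 6 (0.46); the remaining lags stay at or below 0.12.
The dominant spike at lag 3 indicates a seasonal period of 3.

3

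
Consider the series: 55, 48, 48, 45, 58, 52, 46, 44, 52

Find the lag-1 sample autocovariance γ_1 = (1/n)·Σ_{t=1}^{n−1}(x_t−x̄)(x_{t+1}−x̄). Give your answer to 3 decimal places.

Mean x̄ = (55 + 48 + 48 + 45 + 58 + 52 + 46 + 44 + 52)/9 = 49.7778
Σ_{t=1}^{8}(x_t−x̄)(x_{t+1}−x̄) = -18.0494
γ_1 = -18.0494 / 9 = -2.005

-2.005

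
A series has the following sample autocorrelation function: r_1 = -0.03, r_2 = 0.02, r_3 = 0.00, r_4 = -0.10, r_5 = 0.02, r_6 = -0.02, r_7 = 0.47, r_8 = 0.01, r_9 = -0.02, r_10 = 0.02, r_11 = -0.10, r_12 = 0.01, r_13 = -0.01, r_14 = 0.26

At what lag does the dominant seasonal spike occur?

The largest autocorrelation is r_7 = 0.47, with a weaker echo at lag 14 (0.26); the remaining lags stay at or below 0.02.
The dominant spike at lag 7 indicates a seasonal period of 7.

7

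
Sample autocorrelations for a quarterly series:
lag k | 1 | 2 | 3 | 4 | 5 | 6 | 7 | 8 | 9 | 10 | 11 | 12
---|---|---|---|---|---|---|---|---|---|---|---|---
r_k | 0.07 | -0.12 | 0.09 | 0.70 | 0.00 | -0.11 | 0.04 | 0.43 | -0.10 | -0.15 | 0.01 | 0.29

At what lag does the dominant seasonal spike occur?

The largest autocorrelation is r_4 = 0.70, with weaker echoes at lags 8 (0.43) and 12 (0.29); the remaining lags stay at or below 0.09.
The dominant spike at lag 4 indicates a seasonal period of 4.

4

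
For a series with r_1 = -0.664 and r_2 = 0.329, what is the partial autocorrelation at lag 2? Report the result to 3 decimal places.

φ_{22} = (r_2 − r_1²) / (1 − r_1²)
r_1² = (-0.664)² = 0.440896
Numerator = 0.329 − 0.4409 = -0.1119; denominator = 1 − 0.4409 = 0.5591
φ_{22} = -0.1119 / 0.5591 = -0.200

-0.200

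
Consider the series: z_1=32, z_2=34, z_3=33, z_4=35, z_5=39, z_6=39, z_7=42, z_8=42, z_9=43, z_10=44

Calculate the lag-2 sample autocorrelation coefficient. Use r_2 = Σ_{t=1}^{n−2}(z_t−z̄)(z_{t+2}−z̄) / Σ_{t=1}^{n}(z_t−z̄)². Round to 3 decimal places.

Mean z̄ = (32 + 34 + 33 + 35 + 39 + 39 + 42 + 42 + 43 + 44)/10 = 38.3000
Numerator Σ_{t=1}^{8}(z_t−z̄)(z_{t+2}−z̄) = 85.2200
Denominator Σ(z_t−z̄)² = 180.1000
r_2 = 85.2200 / 180.1000 = 0.473

0.473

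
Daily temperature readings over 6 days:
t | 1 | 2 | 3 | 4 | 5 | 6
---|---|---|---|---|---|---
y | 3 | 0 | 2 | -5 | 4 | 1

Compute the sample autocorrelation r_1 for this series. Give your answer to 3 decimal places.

Mean ȳ = (3 + 0 + 2 − 5 + 4 + 1)/6 = 0.8333
Deviations from mean: 2.1667, -0.8333, 1.1667, -5.8333, 3.1667, 0.1667
Σ(y_t−ȳ)(y_{t+1}−ȳ) = (-1.8056) + (-0.9722) + (-6.8056) + (-18.4722) + (0.5278) = -27.5278
Denominator Σ(y_t−ȳ)² = 50.8333
r_1 = -27.5278 / 50.8333 = -0.542

-0.542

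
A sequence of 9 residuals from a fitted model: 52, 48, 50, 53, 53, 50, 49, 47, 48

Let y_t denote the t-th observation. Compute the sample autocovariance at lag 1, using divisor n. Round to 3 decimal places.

1.556

Mean ȳ = (52 + 48 + 50 + 53 + 53 + 50 + 49 + 47 + 48)/9 = 50.0000
Σ_{t=1}^{8}(y_t−ȳ)(y_{t+1}−ȳ) = 14.0000
γ_1 = 14.0000 / 9 = 1.556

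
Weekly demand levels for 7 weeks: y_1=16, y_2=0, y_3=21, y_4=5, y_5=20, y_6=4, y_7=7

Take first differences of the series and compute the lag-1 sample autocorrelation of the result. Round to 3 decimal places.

-0.837

First differences Δy: -16, 21, -16, 15, -16, 3
Mean of differences = -1.5000
Numerator Σ(Δy_t−Δȳ)(Δy_{t+1}−Δȳ) = -1196.2500
Denominator Σ(Δy_t−Δȳ)² = 1429.5000
r_1(Δy) = -1196.2500 / 1429.5000 = -0.837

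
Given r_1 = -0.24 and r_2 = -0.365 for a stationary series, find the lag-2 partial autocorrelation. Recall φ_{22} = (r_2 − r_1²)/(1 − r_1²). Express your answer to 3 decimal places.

φ_{22} = (r_2 − r_1²) / (1 − r_1²)
r_1² = (-0.24)² = 0.0576
Numerator = -0.365 − 0.0576 = -0.4226; denominator = 1 − 0.0576 = 0.9424
φ_{22} = -0.4226 / 0.9424 = -0.448

-0.448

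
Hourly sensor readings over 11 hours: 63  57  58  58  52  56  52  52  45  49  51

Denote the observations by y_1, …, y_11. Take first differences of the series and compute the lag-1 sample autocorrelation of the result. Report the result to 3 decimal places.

First differences Δy: -6, 1, 0, -6, 4, -4, 0, -7, 4, 2
Mean of differences = -1.2000
Numerator Σ(Δy_t−Δȳ)(Δy_{t+1}−Δȳ) = -77.0400
Denominator Σ(Δy_t−Δȳ)² = 159.6000
r_1(Δy) = -77.0400 / 159.6000 = -0.483

-0.483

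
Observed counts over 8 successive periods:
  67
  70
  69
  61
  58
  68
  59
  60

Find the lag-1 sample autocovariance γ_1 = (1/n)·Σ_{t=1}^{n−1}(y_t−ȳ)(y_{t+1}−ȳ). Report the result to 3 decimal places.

3.375

Mean ȳ = (67 + 70 + 69 + 61 + 58 + 68 + 59 + 60)/8 = 64.0000
Deviations: 3.0000, 6.0000, 5.0000, -3.0000, -6.0000, 4.0000, -5.0000, -4.0000
Σ_{t=1}^{7}(y_t−ȳ)(y_{t+1}−ȳ) = 27.0000
γ_1 = 27.0000 / 8 = 3.375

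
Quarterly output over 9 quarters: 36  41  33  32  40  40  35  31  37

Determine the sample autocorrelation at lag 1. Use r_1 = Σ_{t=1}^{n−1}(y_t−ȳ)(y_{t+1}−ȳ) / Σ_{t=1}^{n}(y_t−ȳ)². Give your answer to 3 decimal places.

-0.064

Mean ȳ = (36 + 41 + 33 + 32 + 40 + 40 + 35 + 31 + 37)/9 = 36.1111
Numerator Σ_{t=1}^{8}(y_t−ȳ)(y_{t+1}−ȳ) = -7.0123
Denominator Σ(y_t−ȳ)² = 108.8889
r_1 = -7.0123 / 108.8889 = -0.064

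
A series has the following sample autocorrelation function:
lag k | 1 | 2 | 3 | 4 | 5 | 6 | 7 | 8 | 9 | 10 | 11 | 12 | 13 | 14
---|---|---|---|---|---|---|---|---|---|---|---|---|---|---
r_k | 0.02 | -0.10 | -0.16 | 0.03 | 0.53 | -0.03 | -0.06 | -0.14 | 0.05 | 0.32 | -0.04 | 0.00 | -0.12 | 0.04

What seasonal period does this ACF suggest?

5

The largest autocorrelation is r_5 = 0.53, with a weaker echo at lag 10 (0.32); the remaining lags stay at or below 0.05.
The dominant spike at lag 5 indicates a seasonal period of 5.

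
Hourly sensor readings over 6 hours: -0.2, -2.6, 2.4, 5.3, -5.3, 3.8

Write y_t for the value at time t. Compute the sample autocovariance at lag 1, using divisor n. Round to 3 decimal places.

-6.906

Mean ȳ = (-0.2 − 2.6 + 2.4 + 5.3 − 5.3 + 3.8)/6 = 0.5667
Deviations: -0.7667, -3.1667, 1.8333, 4.7333, -5.8667, 3.2333
Σ_{t=1}^{5}(y_t−ȳ)(y_{t+1}−ȳ) = -41.4378
γ_1 = -41.4378 / 6 = -6.906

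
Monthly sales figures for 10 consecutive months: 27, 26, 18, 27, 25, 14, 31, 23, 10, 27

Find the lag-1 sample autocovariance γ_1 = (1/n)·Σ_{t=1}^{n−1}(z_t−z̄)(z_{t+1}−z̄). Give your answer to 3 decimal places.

Mean z̄ = (27 + 26 + 18 + 27 + 25 + 14 + 31 + 23 + 10 + 27)/10 = 22.8000
Σ_{t=1}^{9}(z_t−z̄)(z_{t+1}−z̄) = -159.0400
γ_1 = -159.0400 / 10 = -15.904

-15.904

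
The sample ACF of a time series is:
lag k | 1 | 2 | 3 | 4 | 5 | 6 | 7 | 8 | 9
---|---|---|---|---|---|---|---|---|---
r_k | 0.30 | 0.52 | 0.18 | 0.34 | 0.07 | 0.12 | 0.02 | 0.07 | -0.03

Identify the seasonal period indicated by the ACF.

The largest autocorrelation is r_2 = 0.52, with a weaker echo at lag 4 (0.34); the remaining lags stay at or below 0.30.
The dominant spike at lag 2 indicates a seasonal period of 2.

2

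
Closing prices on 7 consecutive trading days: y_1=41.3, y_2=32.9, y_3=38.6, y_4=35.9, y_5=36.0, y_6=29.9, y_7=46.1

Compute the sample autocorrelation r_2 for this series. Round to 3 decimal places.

0.049

Mean ȳ = (41.3 + 32.9 + 38.6 + 35.9 + 36.0 + 29.9 + 46.1)/7 = 37.2429
Deviations from mean: 4.0571, -4.3429, 1.3571, -1.3429, -1.2429, -7.3429, 8.8571
Σ(y_t−ȳ)(y_{t+2}−ȳ) = (5.5061) + (5.8318) + (-1.6867) + (9.8604) + (-11.0082) = 8.5035
Denominator Σ(y_t−ȳ)² = 172.8771
r_2 = 8.5035 / 172.8771 = 0.049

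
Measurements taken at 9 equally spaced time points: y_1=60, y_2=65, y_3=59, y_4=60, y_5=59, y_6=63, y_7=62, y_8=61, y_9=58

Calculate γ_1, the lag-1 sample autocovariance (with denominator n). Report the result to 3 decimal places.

-1.067

Mean ȳ = (60 + 65 + 59 + 60 + 59 + 63 + 62 + 61 + 58)/9 = 60.7778
Σ_{t=1}^{8}(y_t−ȳ)(y_{t+1}−ȳ) = -9.6049
γ_1 = -9.6049 / 9 = -1.067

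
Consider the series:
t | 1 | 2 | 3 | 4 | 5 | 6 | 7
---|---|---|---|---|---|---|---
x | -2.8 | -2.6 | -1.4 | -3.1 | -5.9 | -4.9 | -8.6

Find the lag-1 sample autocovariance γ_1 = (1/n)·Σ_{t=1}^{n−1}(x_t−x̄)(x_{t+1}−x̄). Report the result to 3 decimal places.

1.737

Mean x̄ = (-2.8 − 2.6 − 1.4 − 3.1 − 5.9 − 4.9 − 8.6)/7 = -4.1857
Deviations: 1.3857, 1.5857, 2.7857, 1.0857, -1.7143, -0.7143, -4.4143
Σ_{t=1}^{6}(x_t−x̄)(x_{t+1}−x̄) = 12.1555
γ_1 = 12.1555 / 7 = 1.737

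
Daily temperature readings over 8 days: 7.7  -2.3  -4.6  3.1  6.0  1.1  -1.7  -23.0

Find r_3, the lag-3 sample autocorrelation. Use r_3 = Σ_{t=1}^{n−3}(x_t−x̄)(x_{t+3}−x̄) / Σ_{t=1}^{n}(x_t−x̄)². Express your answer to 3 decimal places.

-0.205

Mean x̄ = (7.7 − 2.3 − 4.6 + 3.1 + 6.0 + 1.1 − 1.7 − 23.0)/8 = -1.7125
Σ(x_t−x̄)(x_{t+3}−x̄) = (45.2977) + (-4.5311) + (-8.1211) + (0.0602) + (-164.1798) = -131.4742
Denominator Σ(x_t−x̄)² = 640.9888
r_3 = -131.4742 / 640.9888 = -0.205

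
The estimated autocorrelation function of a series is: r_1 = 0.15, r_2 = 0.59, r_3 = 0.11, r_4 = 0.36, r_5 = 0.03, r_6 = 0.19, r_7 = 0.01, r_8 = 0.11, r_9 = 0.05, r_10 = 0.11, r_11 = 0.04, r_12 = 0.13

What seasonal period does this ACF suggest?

The largest autocorrelation is r_2 = 0.59, with weaker echoes at lags 4 (0.36) and 6 (0.19); the remaining lags stay at or below 0.15.
The dominant spike at lag 2 indicates a seasonal period of 2.

2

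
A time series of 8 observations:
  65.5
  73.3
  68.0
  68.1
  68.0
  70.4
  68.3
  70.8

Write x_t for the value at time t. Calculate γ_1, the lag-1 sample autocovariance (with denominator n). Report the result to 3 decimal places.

Mean x̄ = (65.5 + 73.3 + 68.0 + 68.1 + 68.0 + 70.4 + 68.3 + 70.8)/8 = 69.0500
Deviations: -3.5500, 4.2500, -1.0500, -0.9500, -1.0500, 1.3500, -0.7500, 1.7500
Σ_{t=1}^{7}(x_t−x̄)(x_{t+1}−x̄) = -21.2975
γ_1 = -21.2975 / 8 = -2.662

-2.662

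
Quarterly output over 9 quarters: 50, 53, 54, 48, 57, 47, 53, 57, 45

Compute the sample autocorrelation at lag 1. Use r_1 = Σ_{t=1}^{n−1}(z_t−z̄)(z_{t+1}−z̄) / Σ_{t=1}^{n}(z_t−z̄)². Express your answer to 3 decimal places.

-0.580

Mean z̄ = (50 + 53 + 54 + 48 + 57 + 47 + 53 + 57 + 45)/9 = 51.5556
Numerator Σ_{t=1}^{8}(z_t−z̄)(z_{t+1}−z̄) = -85.9753
Denominator Σ(z_t−z̄)² = 148.2222
r_1 = -85.9753 / 148.2222 = -0.580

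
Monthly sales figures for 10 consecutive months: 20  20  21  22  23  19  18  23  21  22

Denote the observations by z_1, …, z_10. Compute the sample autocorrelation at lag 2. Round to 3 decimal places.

Mean z̄ = (20 + 20 + 21 + 22 + 23 + 19 + 18 + 23 + 21 + 22)/10 = 20.9000
Numerator Σ_{t=1}^{8}(z_t−z̄)(z_{t+2}−z̄) = -11.0200
Denominator Σ(z_t−z̄)² = 24.9000
r_2 = -11.0200 / 24.9000 = -0.443

-0.443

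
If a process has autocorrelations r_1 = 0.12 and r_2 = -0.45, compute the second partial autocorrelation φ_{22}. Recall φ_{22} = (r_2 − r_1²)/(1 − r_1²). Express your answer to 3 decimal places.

φ_{22} = (r_2 − r_1²) / (1 − r_1²)
r_1² = (0.12)² = 0.0144
Numerator = -0.45 − 0.0144 = -0.4644; denominator = 1 − 0.0144 = 0.9856
φ_{22} = -0.4644 / 0.9856 = -0.471

-0.471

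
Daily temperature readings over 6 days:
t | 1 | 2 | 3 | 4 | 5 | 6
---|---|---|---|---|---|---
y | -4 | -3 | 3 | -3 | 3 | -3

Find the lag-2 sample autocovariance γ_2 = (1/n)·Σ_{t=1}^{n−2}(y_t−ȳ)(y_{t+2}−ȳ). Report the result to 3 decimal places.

Mean ȳ = (-4 − 3 + 3 − 3 + 3 − 3)/6 = -1.1667
Σ_{t=1}^{4}(y_t−ȳ)(y_{t+2}−ȳ) = 12.2778
γ_2 = 12.2778 / 6 = 2.046

2.046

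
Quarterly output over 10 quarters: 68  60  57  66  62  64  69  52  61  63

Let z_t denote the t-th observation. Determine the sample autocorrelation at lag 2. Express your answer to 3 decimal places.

-0.283

Mean z̄ = (68 + 60 + 57 + 66 + 62 + 64 + 69 + 52 + 61 + 63)/10 = 62.2000
Numerator Σ_{t=1}^{8}(z_t−z̄)(z_{t+2}−z̄) = -66.6800
Denominator Σ(z_t−z̄)² = 235.6000
r_2 = -66.6800 / 235.6000 = -0.283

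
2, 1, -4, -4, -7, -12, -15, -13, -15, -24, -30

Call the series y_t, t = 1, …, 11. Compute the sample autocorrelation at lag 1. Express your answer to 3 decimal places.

Mean ȳ = (2 + 1 − 4 − 4 − 7 − 12 − 15 − 13 − 15 − 24 − 30)/11 = -11.0000
Numerator Σ_{t=1}^{10}(y_t−ȳ)(y_{t+1}−ȳ) = 632.0000
Denominator Σ(y_t−ȳ)² = 994.0000
r_1 = 632.0000 / 994.0000 = 0.636

0.636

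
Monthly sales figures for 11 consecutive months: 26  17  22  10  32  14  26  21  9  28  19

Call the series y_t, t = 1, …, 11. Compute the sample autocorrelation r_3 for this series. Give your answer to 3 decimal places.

-0.081

Mean ȳ = (26 + 17 + 22 + 10 + 32 + 14 + 26 + 21 + 9 + 28 + 19)/11 = 20.3636
Numerator Σ_{t=1}^{8}(y_t−ȳ)(y_{t+3}−ȳ) = -44.4876
Denominator Σ(y_t−ȳ)² = 550.5455
r_3 = -44.4876 / 550.5455 = -0.081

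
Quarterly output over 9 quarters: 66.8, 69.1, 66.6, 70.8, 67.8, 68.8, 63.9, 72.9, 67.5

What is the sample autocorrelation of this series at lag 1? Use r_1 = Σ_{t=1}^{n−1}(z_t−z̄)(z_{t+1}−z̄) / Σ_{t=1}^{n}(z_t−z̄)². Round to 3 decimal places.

Mean z̄ = (66.8 + 69.1 + 66.6 + 70.8 + 67.8 + 68.8 + 63.9 + 72.9 + 67.5)/9 = 68.2444
Numerator Σ_{t=1}^{8}(z_t−z̄)(z_{t+1}−z̄) = -34.3331
Denominator Σ(z_t−z̄)² = 53.6622
r_1 = -34.3331 / 53.6622 = -0.640

-0.640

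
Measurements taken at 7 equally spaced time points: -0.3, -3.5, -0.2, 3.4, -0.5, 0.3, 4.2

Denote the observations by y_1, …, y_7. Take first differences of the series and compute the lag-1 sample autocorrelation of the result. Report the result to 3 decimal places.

-0.261

First differences Δy: -3.2, 3.3, 3.6, -3.9, 0.8, 3.9
Mean of differences = 0.7500
Numerator Σ(Δy_t−Δȳ)(Δy_{t+1}−Δȳ) = -16.1325
Denominator Σ(Δy_t−Δȳ)² = 61.7750
r_1(Δy) = -16.1325 / 61.7750 = -0.261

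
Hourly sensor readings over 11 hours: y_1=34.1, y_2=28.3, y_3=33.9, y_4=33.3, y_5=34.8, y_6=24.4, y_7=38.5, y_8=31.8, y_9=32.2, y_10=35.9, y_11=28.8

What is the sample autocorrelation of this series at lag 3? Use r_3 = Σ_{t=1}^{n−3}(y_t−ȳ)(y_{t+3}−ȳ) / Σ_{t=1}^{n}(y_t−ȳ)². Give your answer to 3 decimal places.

Mean ȳ = (34.1 + 28.3 + 33.9 + 33.3 + 34.8 + 24.4 + 38.5 + 31.8 + 32.2 + 35.9 + 28.8)/11 = 32.3636
Numerator Σ_{t=1}^{8}(y_t−ȳ)(y_{t+3}−ȳ) = 8.8751
Denominator Σ(y_t−ȳ)² = 155.3255
r_3 = 8.8751 / 155.3255 = 0.057

0.057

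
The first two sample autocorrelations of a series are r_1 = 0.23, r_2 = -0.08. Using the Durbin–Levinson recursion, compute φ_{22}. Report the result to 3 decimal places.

-0.140

φ_{22} = (r_2 − r_1²) / (1 − r_1²)
r_1² = (0.23)² = 0.0529
Numerator = -0.08 − 0.0529 = -0.1329; denominator = 1 − 0.0529 = 0.9471
φ_{22} = -0.1329 / 0.9471 = -0.140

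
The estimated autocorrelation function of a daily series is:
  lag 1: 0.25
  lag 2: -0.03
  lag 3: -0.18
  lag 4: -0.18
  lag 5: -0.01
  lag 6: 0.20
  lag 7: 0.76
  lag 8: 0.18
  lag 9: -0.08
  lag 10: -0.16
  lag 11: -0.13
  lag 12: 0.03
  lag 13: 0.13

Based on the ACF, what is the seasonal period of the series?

7

The largest autocorrelation is r_7 = 0.76; the remaining lags stay at or below 0.25.
The dominant spike at lag 7 indicates a seasonal period of 7.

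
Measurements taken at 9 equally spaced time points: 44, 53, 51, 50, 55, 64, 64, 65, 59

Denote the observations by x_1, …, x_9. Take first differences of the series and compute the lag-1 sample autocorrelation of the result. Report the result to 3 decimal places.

First differences Δx: 9, -2, -1, 5, 9, 0, 1, -6
Mean of differences = 1.8750
Numerator Σ(Δx_t−Δx̄)(Δx_{t+1}−Δx̄) = -8.0156
Denominator Σ(Δx_t−Δx̄)² = 200.8750
r_1(Δx) = -8.0156 / 200.8750 = -0.040

-0.040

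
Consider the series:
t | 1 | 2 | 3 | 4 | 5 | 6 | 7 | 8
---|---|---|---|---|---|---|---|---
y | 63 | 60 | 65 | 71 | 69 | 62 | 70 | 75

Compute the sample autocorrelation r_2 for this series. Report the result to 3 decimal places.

-0.418

Mean ȳ = (63 + 60 + 65 + 71 + 69 + 62 + 70 + 75)/8 = 66.8750
Deviations from mean: -3.8750, -6.8750, -1.8750, 4.1250, 2.1250, -4.8750, 3.1250, 8.1250
Numerator Σ_{t=1}^{6}(y_t−ȳ)(y_{t+2}−ȳ) = -78.1563
Denominator Σ(y_t−ȳ)² = 186.8750
r_2 = -78.1563 / 186.8750 = -0.418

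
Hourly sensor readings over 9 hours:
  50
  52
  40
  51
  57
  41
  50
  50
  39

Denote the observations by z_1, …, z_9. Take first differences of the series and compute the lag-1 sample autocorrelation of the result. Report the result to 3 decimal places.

First differences Δz: 2, -12, 11, 6, -16, 9, 0, -11
Mean of differences = -1.3750
Numerator Σ(Δz_t−Δz̄)(Δz_{t+1}−Δz̄) = -334.6406
Denominator Σ(Δz_t−Δz̄)² = 747.8750
r_1(Δz) = -334.6406 / 747.8750 = -0.447

-0.447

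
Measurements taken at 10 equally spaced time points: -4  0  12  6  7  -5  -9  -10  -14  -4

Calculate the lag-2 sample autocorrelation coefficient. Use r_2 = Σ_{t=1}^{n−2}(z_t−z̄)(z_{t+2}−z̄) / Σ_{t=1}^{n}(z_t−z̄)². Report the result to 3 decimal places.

Mean z̄ = (-4 + 0 + 12 + 6 + 7 − 5 − 9 − 10 − 14 − 4)/10 = -2.1000
Numerator Σ_{t=1}^{8}(z_t−z̄)(z_{t+2}−z̄) = 152.2800
Denominator Σ(z_t−z̄)² = 618.9000
r_2 = 152.2800 / 618.9000 = 0.246

0.246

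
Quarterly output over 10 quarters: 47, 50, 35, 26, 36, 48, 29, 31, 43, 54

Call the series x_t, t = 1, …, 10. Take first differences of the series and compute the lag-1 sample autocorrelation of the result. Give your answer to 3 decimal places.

0.013

First differences Δx: 3, -15, -9, 10, 12, -19, 2, 12, 11
Mean of differences = 0.7778
Numerator Σ(Δx_t−Δx̄)(Δx_{t+1}−Δx̄) = 14.8395
Denominator Σ(Δx_t−Δx̄)² = 1183.5556
r_1(Δx) = 14.8395 / 1183.5556 = 0.013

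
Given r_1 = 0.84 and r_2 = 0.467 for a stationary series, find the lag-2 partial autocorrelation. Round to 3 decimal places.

-0.810

φ_{22} = (r_2 − r_1²) / (1 − r_1²)
r_1² = (0.84)² = 0.7056
Numerator = 0.467 − 0.7056 = -0.2386; denominator = 1 − 0.7056 = 0.2944
φ_{22} = -0.2386 / 0.2944 = -0.810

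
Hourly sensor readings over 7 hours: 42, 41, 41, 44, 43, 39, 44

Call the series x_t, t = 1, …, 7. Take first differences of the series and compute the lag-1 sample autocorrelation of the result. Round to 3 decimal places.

First differences Δx: -1, 0, 3, -1, -4, 5
Mean of differences = 0.3333
Numerator Σ(Δx_t−Δx̄)(Δx_{t+1}−Δx̄) = -18.4444
Denominator Σ(Δx_t−Δx̄)² = 51.3333
r_1(Δx) = -18.4444 / 51.3333 = -0.359

-0.359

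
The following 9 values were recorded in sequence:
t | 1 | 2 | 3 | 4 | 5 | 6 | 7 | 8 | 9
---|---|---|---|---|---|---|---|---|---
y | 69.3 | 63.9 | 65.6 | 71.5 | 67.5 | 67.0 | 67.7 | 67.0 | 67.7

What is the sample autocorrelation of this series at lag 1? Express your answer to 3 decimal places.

Mean ȳ = (69.3 + 63.9 + 65.6 + 71.5 + 67.5 + 67.0 + 67.7 + 67.0 + 67.7)/9 = 67.4667
Numerator Σ_{t=1}^{8}(y_t−ȳ)(y_{t+1}−ȳ) = -7.6178
Denominator Σ(y_t−ȳ)² = 36.3800
r_1 = -7.6178 / 36.3800 = -0.209

-0.209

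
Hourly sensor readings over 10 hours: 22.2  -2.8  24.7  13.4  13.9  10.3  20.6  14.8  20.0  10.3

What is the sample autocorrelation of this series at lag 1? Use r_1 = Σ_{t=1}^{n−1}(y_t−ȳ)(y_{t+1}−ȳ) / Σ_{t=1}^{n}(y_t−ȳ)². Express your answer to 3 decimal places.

Mean ȳ = (22.2 − 2.8 + 24.7 + 13.4 + 13.9 + 10.3 + 20.6 + 14.8 + 20.0 + 10.3)/10 = 14.7400
Numerator Σ_{t=1}^{9}(y_t−ȳ)(y_{t+1}−ȳ) = -362.7436
Denominator Σ(y_t−ȳ)² = 566.4440
r_1 = -362.7436 / 566.4440 = -0.640

-0.640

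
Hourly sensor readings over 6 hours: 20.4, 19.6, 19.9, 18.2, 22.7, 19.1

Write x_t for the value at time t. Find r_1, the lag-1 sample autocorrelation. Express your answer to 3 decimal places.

Mean x̄ = (20.4 + 19.6 + 19.9 + 18.2 + 22.7 + 19.1)/6 = 19.9833
Deviations from mean: 0.4167, -0.3833, -0.0833, -1.7833, 2.7167, -0.8833
Σ(x_t−x̄)(x_{t+1}−x̄) = (-0.1597) + (0.0319) + (0.1486) + (-4.8447) + (-2.3997) = -7.2236
Denominator Σ(x_t−x̄)² = 11.6683
r_1 = -7.2236 / 11.6683 = -0.619

-0.619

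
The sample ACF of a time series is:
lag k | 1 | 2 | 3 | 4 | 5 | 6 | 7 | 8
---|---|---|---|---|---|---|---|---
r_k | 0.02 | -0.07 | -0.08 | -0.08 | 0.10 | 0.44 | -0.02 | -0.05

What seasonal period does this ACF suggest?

The largest autocorrelation is r_6 = 0.44; the remaining lags stay at or below 0.10.
The dominant spike at lag 6 indicates a seasonal period of 6.

6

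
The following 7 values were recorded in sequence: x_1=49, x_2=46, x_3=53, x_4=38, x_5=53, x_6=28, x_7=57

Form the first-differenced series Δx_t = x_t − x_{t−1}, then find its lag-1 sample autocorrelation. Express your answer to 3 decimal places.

First differences Δx: -3, 7, -15, 15, -25, 29
Mean of differences = 1.3333
Numerator Σ(Δx_t−Δx̄)(Δx_{t+1}−Δx̄) = -1428.7778
Denominator Σ(Δx_t−Δx̄)² = 1963.3333
r_1(Δx) = -1428.7778 / 1963.3333 = -0.728

-0.728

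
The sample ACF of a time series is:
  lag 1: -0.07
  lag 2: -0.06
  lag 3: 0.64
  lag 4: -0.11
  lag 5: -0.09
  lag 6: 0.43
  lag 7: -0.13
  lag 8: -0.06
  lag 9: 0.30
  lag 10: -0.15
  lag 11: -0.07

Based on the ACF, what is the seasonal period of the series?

3

The largest autocorrelation is r_3 = 0.64, with weaker echoes at lags 6 (0.43) and 9 (0.30); the remaining lags stay at or below -0.06.
The dominant spike at lag 3 indicates a seasonal period of 3.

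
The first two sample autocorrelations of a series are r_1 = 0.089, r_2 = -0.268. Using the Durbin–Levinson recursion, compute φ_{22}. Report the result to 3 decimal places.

-0.278

φ_{22} = (r_2 − r_1²) / (1 − r_1²)
r_1² = (0.089)² = 0.007921
Numerator = -0.268 − 0.0079 = -0.2759; denominator = 1 − 0.0079 = 0.9921
φ_{22} = -0.2759 / 0.9921 = -0.278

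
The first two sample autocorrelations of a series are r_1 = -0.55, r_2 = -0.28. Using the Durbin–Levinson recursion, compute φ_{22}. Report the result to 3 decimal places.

φ_{22} = (r_2 − r_1²) / (1 − r_1²)
r_1² = (-0.55)² = 0.3025
Numerator = -0.28 − 0.3025 = -0.5825; denominator = 1 − 0.3025 = 0.6975
φ_{22} = -0.5825 / 0.6975 = -0.835

-0.835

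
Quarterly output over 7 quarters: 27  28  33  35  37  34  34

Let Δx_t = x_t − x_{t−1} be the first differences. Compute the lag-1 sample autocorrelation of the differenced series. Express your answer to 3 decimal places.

First differences Δx: 1, 5, 2, 2, -3, 0
Mean of differences = 1.1667
Numerator Σ(Δx_t−Δx̄)(Δx_{t+1}−Δx̄) = 4.6389
Denominator Σ(Δx_t−Δx̄)² = 34.8333
r_1(Δx) = 4.6389 / 34.8333 = 0.133

0.133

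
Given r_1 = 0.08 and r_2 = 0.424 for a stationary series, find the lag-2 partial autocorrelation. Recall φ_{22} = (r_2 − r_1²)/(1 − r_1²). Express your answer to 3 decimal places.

φ_{22} = (r_2 − r_1²) / (1 − r_1²)
r_1² = (0.08)² = 0.0064
Numerator = 0.424 − 0.0064 = 0.4176; denominator = 1 − 0.0064 = 0.9936
φ_{22} = 0.4176 / 0.9936 = 0.420

0.420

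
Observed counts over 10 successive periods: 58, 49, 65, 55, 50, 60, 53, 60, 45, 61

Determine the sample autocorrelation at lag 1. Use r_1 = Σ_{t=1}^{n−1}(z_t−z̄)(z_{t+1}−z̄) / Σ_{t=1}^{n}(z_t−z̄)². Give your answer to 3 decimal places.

Mean z̄ = (58 + 49 + 65 + 55 + 50 + 60 + 53 + 60 + 45 + 61)/10 = 55.6000
Numerator Σ_{t=1}^{9}(z_t−z̄)(z_{t+1}−z̄) = -231.5600
Denominator Σ(z_t−z̄)² = 356.4000
r_1 = -231.5600 / 356.4000 = -0.650

-0.650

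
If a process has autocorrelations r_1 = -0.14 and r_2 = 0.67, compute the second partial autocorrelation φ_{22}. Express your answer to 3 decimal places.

φ_{22} = (r_2 − r_1²) / (1 − r_1²)
r_1² = (-0.14)² = 0.0196
Numerator = 0.67 − 0.0196 = 0.6504; denominator = 1 − 0.0196 = 0.9804
φ_{22} = 0.6504 / 0.9804 = 0.663

0.663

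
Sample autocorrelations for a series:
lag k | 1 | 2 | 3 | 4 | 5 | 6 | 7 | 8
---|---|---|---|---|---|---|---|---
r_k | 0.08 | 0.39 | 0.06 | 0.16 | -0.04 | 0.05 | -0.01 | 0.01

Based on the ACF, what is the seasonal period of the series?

2

The largest autocorrelation is r_2 = 0.39, with a weaker echo at lag 4 (0.16); the remaining lags stay at or below 0.08.
The dominant spike at lag 2 indicates a seasonal period of 2.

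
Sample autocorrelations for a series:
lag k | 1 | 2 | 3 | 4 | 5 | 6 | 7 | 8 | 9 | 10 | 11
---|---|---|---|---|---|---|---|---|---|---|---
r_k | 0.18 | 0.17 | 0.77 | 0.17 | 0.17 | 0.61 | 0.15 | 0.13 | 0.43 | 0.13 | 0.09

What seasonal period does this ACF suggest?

3

The largest autocorrelation is r_3 = 0.77, with weaker echoes at lags 6 (0.61) and 9 (0.43); the remaining lags stay at or below 0.18.
The dominant spike at lag 3 indicates a seasonal period of 3.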